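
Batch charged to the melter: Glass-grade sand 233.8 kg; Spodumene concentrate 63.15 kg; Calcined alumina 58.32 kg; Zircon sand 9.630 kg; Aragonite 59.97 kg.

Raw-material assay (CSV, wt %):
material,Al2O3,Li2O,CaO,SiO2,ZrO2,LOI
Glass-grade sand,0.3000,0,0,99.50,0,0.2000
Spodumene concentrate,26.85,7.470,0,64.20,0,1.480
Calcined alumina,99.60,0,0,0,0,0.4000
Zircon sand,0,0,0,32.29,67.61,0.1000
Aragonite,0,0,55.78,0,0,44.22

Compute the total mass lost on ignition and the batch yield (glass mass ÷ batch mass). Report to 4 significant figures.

LOI loss = 28.16 kg; glass = 396.7 kg; yield = 93.37%

Each numeric step holds full precision all the way through; mid-chain values are rounded off to 4 significant digits as shown — exactly one rounding goes into every reported number. Derived quantities, including glass mass, ignition loss, the totals, the five compositions, yield, are rebuilt from the batch weights for 396.7 kg of glass in full precision as they appear in either problem or answer.
Loss on ignition, line by line:
  Glass-grade sand: 233.8 × 0.002000 = 0.4676 kg
  Spodumene concentrate: 63.15 × 0.01480 = 0.9346 kg
  Calcined alumina: 58.32 × 0.004000 = 0.2333 kg
  Zircon sand: 9.630 × 0.001000 = 0.009630 kg
  Aragonite: 59.97 × 0.4422 = 26.52 kg
Total LOI = 28.16 kg
Glass = batch − LOI = 424.9 − 28.16 = 396.7 kg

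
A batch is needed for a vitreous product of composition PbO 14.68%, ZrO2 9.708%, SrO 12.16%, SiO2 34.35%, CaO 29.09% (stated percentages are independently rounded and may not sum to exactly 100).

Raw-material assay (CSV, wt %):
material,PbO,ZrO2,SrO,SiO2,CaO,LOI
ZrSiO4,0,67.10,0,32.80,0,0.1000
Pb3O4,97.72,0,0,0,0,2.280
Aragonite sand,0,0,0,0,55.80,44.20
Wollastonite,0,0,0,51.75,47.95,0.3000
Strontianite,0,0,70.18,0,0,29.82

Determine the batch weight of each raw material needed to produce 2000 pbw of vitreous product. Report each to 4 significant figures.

Batch per 2000 pbw vitreous product:
  ZrSiO4: 289.4 pbw
  Pb3O4: 300.5 pbw
  Aragonite sand: 59.47 pbw
  Wollastonite: 1144 pbw
  Strontianite: 346.5 pbw
Total batch = 2140 pbw; LOI loss = 140.2 pbw; yield = 93.45%

Rounding to 4 significant digits applies to each mid-chain value as printed; the working math runs at full float precision through every step. Every reported number includes exactly one rounding. The derived quantities are computed from the batch weights for 2000 pbw of glass in exact precision (ignition loss, net glass mass, yield, five oxide percentages, the totals), as quoted within the problem or answer text.
Target oxide masses per 2000 pbw vitreous product:
  PbO: 14.68% × 2000 = 293.6 pbw
  ZrO2: 9.708% × 2000 = 194.2 pbw
  SrO: 12.16% × 2000 = 243.2 pbw
  SiO2: 34.35% × 2000 = 687.0 pbw
  CaO: 29.09% × 2000 = 581.8 pbw
Mass-balance tally per oxide using the reported weights, relative to the basis at hand (oxide sums agree with the targets within answer rounding):
  PbO: 300.5·0.9772 = 293.6 pbw (target 293.6 pbw)
  ZrO2: 289.4·0.6710 = 194.2 pbw (target 194.2 pbw)
  SrO: 346.5·0.7018 = 243.2 pbw (target 243.2 pbw)
  SiO2: 289.4·0.3280 + 1144·0.5175 = 686.9 pbw (target 687.0 pbw)
  CaO: 59.47·0.5580 + 1144·0.4795 = 581.7 pbw (target 581.8 pbw)
Glass-mass sanity pass: total charge less LOI = 2000 pbw (the targets, summed, come to 2000 pbw; the stated basis being 2000 pbw — a pure rounding effect).
Summing the batch: Σ batch = 2140 pbw; LOI removed, Σ of batch·LOI: 140.2 pbw; glass ÷ batch gives a yield of 93.45%.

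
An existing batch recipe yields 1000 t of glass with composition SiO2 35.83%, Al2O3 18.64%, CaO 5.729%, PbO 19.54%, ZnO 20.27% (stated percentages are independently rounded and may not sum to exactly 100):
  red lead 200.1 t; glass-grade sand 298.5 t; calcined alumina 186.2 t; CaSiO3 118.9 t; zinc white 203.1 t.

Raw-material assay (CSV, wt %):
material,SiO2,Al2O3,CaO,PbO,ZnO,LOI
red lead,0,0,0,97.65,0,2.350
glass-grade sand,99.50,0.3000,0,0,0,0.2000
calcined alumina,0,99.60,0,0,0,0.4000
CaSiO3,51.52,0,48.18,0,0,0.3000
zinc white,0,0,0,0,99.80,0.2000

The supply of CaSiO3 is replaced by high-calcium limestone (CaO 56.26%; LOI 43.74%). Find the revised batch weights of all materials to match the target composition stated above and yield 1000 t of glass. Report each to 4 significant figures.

Revised batch per 1000 t glass:
  red lead: 200.1 t
  glass-grade sand: 360.1 t
  calcined alumina: 186.1 t
  high-calcium limestone: 101.8 t
  zinc white: 203.1 t
Total batch = 1051 t; LOI loss = 51.10 t

The intermediate values appear (rounded to four significant figures) between the steps. All internal work holds full float precision at all times; every reported number is rounded a single time; the derived quantities are carried starting from the weights on 1000 t of glass at full float precision (ignition loss, totals, yield, the five compositions, net glass mass), exactly as shown in either problem or answer.
Target masses of each oxide per 1000 t glass:
  SiO2: 35.83% × 1000 = 358.3 t
  Al2O3: 18.64% × 1000 = 186.4 t
  CaO: 5.729% × 1000 = 57.29 t
  PbO: 19.54% × 1000 = 195.4 t
  ZnO: 20.27% × 1000 = 202.7 t
Mass-balance tally per oxide on the weights just shown, for the quoted basis mass (every target is met by its sum up to rounding of the answer):
  SiO2: 360.1·0.9950 = 358.3 t (target 358.3 t)
  Al2O3: 360.1·0.003000 + 186.1·0.9960 = 186.4 t (target 186.4 t)
  CaO: 101.8·0.5626 = 57.27 t (target 57.29 t)
  PbO: 200.1·0.9765 = 195.4 t (target 195.4 t)
  ZnO: 203.1·0.9980 = 202.7 t (target 202.7 t)
Glass-mass bookkeeping: Σ batch − LOI loss = 1000 t (the targets, summed, come to 1000 t; basis as stated: 1000 t — differing by rounding only).
Total batch = Σ batch = 1051 t; LOI loss = Σ batch·LOI = 51.10 t; as yield: glass ÷ batch → 95.14%.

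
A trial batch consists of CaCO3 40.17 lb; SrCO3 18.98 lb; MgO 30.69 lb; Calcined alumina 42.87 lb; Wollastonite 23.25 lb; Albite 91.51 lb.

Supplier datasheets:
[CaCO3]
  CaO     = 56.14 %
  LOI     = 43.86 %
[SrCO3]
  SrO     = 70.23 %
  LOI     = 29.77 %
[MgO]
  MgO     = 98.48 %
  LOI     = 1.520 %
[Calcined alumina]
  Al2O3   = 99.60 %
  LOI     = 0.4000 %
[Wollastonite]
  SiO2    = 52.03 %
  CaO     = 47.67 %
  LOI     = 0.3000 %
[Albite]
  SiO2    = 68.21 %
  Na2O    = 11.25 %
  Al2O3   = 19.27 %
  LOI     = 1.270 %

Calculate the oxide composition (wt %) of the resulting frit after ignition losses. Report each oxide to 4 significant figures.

Glass mass = 222.3 lb (batch 247.5 − LOI 25.14).
Composition: SiO2 33.52%, MgO 13.59%, Na2O 4.630%, SrO 5.995%, Al2O3 27.14%, CaO 15.13%

In-progress results are printed (rounded to four significant figures) in the working. Full precision is held at all times — every reported number receives exactly one rounding — derived quantities are rebuilt in full float precision (ignition loss, the totals, the six compositions, the yield, net glass mass) using the weight values for 222.3 lb of glass exactly as shown in the question or the answer.
What the batch supplies per oxide:
  SiO2: 23.25·0.5203 + 91.51·0.6821 = 74.52 lb
  MgO: 30.69·0.9848 = 30.22 lb
  Na2O: 91.51·0.1125 = 10.29 lb
  SrO: 18.98·0.7023 = 13.33 lb
  Al2O3: 42.87·0.9960 + 91.51·0.1927 = 60.33 lb
  CaO: 40.17·0.5614 + 23.25·0.4767 = 33.63 lb
LOI: 40.17·0.4386 + 18.98·0.2977 + 30.69·0.01520 + 42.87·0.004000 + 23.25·0.003000 + 91.51·0.01270 = 25.14 lb
Resulting glass, batch − LOI: 247.5 − 25.14 = 222.3 lb (consistent with Σ oxide mass)
percent by weight: oxide/glass ×100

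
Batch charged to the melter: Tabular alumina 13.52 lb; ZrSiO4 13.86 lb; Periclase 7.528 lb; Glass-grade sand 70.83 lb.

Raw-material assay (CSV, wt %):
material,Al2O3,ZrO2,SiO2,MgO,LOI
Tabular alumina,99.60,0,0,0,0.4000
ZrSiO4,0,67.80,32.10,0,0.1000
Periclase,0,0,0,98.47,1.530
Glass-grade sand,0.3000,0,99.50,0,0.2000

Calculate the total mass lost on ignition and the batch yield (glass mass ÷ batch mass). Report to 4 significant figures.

The working math maintains full float precision from first step to last; mid-chain values are printed with 4-significant-figure rounding in the printout — every reported value undergoes a single rounding; derived quantities are computed from the weighed amounts per 105.4 lb of glass at full float precision (the four compositions, ignition loss, the yield, the totals, glass mass) as written in problem or answer.
LOI of each material in turn:
  Tabular alumina: 13.52 × 0.004000 = 0.05408 lb
  ZrSiO4: 13.86 × 0.001000 = 0.01386 lb
  Periclase: 7.528 × 0.01530 = 0.1152 lb
  Glass-grade sand: 70.83 × 0.002000 = 0.1417 lb
Total LOI = 0.3248 lb
Glass = batch − LOI = 105.7 − 0.3248 = 105.4 lb

LOI loss = 0.3248 lb; glass = 105.4 lb; yield = 99.69%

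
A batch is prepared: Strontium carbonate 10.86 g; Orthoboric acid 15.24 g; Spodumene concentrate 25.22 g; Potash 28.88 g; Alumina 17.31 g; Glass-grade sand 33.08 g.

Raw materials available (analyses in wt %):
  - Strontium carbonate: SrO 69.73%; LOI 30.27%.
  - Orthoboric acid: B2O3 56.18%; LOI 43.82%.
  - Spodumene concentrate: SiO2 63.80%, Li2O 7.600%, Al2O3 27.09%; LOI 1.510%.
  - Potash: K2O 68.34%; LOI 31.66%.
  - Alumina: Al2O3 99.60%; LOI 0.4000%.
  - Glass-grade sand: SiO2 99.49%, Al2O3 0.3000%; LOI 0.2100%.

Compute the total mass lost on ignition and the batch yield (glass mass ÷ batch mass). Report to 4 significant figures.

All arithmetic maintains full precision at each step; the intermediate values are shown, rounded to 4 significant digits, in the printout. Each reported figure is rounded a single time; derived quantities (ignition loss, glass mass, six oxide percentages, the totals, the yield) are rebuilt at full precision from the batch weights on 111.0 g of glass, precisely as stated by the question or the answer.
Loss on ignition, line by line:
  Strontium carbonate: 10.86 × 0.3027 = 3.287 g
  Orthoboric acid: 15.24 × 0.4382 = 6.678 g
  Spodumene concentrate: 25.22 × 0.01510 = 0.3808 g
  Potash: 28.88 × 0.3166 = 9.143 g
  Alumina: 17.31 × 0.004000 = 0.06924 g
  Glass-grade sand: 33.08 × 0.002100 = 0.06947 g
Total LOI = 19.63 g
Glass = batch − LOI = 130.6 − 19.63 = 111.0 g

LOI loss = 19.63 g; glass = 111.0 g; yield = 84.97%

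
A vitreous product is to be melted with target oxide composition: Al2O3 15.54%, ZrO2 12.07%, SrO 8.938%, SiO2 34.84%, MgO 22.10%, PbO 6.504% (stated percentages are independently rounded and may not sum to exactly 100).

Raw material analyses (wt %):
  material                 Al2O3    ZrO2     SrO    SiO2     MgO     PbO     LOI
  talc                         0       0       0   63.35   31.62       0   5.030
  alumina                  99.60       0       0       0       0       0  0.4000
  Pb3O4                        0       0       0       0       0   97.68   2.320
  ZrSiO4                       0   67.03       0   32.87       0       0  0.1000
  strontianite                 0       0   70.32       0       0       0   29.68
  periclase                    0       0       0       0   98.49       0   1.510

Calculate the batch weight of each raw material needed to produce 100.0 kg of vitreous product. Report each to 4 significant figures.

Batch per 100.0 kg vitreous product:
  talc: 45.65 kg
  alumina: 15.60 kg
  Pb3O4: 6.658 kg
  ZrSiO4: 18.01 kg
  strontianite: 12.71 kg
  periclase: 7.782 kg
Total batch = 106.4 kg; LOI loss = 6.421 kg; yield = 93.97%

All arithmetic runs at full float precision end to end. Rounding to four significant figures extends to each mid-chain value as displayed — each reported number includes exactly one rounding. Derived quantities are carried at full precision (LOI, glass mass, yield, six oxide percentages, totals) from the batch weights at 100.0 kg of glass, exactly as shown in either problem or answer.
Target oxide masses per 100.0 kg vitreous product:
  Al2O3: 15.54% × 100.0 = 15.54 kg
  ZrO2: 12.07% × 100.0 = 12.07 kg
  SrO: 8.938% × 100.0 = 8.938 kg
  SiO2: 34.84% × 100.0 = 34.84 kg
  MgO: 22.10% × 100.0 = 22.10 kg
  PbO: 6.504% × 100.0 = 6.504 kg
Per-oxide balance check applying the batch weights above, at the basis given (summed amounts equal target values given rounding of the digits):
  Al2O3: 15.60·0.9960 = 15.54 kg (target 15.54 kg)
  ZrO2: 18.01·0.6703 = 12.07 kg (target 12.07 kg)
  SrO: 12.71·0.7032 = 8.938 kg (target 8.938 kg)
  SiO2: 45.65·0.6335 + 18.01·0.3287 = 34.84 kg (target 34.84 kg)
  MgO: 45.65·0.3162 + 7.782·0.9849 = 22.10 kg (target 22.10 kg)
  PbO: 6.658·0.9768 = 6.504 kg (target 6.504 kg)
Mass balance on the glass: total batch − LOI = 99.99 kg (the targets, summed, come to 99.99 kg; the stated basis being 100.0 kg — differing by rounding only).
Summing the batch: Σ batch = 106.4 kg; Σ batch·LOI gives LOI loss = 6.421 kg; as yield: glass ÷ batch → 93.97%.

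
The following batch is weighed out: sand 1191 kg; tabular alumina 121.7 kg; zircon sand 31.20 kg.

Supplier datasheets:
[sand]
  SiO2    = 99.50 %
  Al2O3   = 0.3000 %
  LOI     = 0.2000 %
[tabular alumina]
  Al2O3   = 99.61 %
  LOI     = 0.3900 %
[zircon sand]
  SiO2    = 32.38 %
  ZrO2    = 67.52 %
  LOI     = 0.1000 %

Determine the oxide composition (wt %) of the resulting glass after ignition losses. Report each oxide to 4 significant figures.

Glass mass = 1341 kg (batch 1344 − LOI 2.888).
Composition: SiO2 89.12%, ZrO2 1.571%, Al2O3 9.306%

Intermediates are shown rounded to 4 significant figures — all arithmetic keeps full precision from start to finish; each reported result takes just one rounding; the derived quantities (the totals, ignition loss, net glass mass, yield, the three compositions) are carried at exact precision from the batch weights per 1341 kg of glass, as written in question or answer.
Delivered oxide masses:
  SiO2: 1191·0.9950 + 31.20·0.3238 = 1195 kg
  ZrO2: 31.20·0.6752 = 21.07 kg
  Al2O3: 1191·0.003000 + 121.7·0.9961 = 124.8 kg
LOI: 1191·0.002000 + 121.7·0.003900 + 31.20·0.001000 = 2.888 kg
The glass mass, total less LOI, = 1344 − 2.888 = 1341 kg (equal to the oxide-mass sum)
wt %: oxide over glass, times 100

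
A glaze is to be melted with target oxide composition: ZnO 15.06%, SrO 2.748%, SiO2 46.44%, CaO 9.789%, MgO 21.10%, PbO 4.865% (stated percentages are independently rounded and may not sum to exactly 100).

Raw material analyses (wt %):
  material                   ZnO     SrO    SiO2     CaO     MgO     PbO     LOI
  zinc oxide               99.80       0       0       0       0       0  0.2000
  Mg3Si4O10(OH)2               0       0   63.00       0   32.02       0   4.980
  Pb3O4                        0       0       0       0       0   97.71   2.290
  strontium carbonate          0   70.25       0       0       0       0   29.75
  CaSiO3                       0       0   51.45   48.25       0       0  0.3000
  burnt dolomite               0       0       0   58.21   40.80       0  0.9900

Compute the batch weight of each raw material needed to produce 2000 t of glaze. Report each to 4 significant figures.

Batch per 2000 t glaze:
  zinc oxide: 301.8 t
  Mg3Si4O10(OH)2: 1219 t
  Pb3O4: 99.58 t
  strontium carbonate: 78.23 t
  CaSiO3: 312.3 t
  burnt dolomite: 77.46 t
Total batch = 2088 t; LOI loss = 88.57 t; yield = 95.76%

Full float precision is kept in every operation; intermediates appear rounded to 4 significant digits on the page; each reported number is rounded a single time. Derived quantities (six oxide percentages, net glass mass, the totals, yield, ignition loss) are rebuilt in exact precision using the weight values for 2000 t of glass as they appear in the problem or the answer.
Oxide-by-oxide targets in 2000 t glaze:
  ZnO: 15.06% × 2000 = 301.2 t
  SrO: 2.748% × 2000 = 54.96 t
  SiO2: 46.44% × 2000 = 928.8 t
  CaO: 9.789% × 2000 = 195.8 t
  MgO: 21.10% × 2000 = 422.0 t
  PbO: 4.865% × 2000 = 97.30 t
Balance tally, oxide-wise, per the reported batch figures, per the basis as stated (summed amounts equal target values inside rounding margins):
  ZnO: 301.8·0.9980 = 301.2 t (target 301.2 t)
  SrO: 78.23·0.7025 = 54.96 t (target 54.96 t)
  SiO2: 1219·0.6300 + 312.3·0.5145 = 928.6 t (target 928.8 t)
  CaO: 312.3·0.4825 + 77.46·0.5821 = 195.8 t (target 195.8 t)
  MgO: 1219·0.3202 + 77.46·0.4080 = 421.9 t (target 422.0 t)
  PbO: 99.58·0.9771 = 97.30 t (target 97.30 t)
Glass-mass closure: batch total minus LOI = 2000 t (the targets, summed, come to 2000 t; stated basis 2000 t — a pure rounding effect).
Whole-batch sum: Σ batch = 2088 t; the LOI term Σ batch·LOI equals 88.57 t; the yield ratio, glass ÷ batch: 95.76%.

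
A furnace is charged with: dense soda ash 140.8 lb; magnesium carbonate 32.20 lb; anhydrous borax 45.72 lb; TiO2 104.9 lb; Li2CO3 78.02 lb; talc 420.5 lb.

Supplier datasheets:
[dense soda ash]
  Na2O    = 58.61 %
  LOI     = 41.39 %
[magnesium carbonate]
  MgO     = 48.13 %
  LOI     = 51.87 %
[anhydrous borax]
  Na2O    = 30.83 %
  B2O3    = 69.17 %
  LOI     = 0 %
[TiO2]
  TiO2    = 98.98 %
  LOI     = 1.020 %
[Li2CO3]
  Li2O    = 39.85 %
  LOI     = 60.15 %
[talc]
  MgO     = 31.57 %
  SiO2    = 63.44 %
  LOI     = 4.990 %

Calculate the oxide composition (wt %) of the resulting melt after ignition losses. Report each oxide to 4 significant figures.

Each numeric step maintains exact precision in all steps. Intermediates are displayed rounded off to 4 significant figures on the page. A single rounding finalizes each reported result. Derived quantities, which include totals, yield, glass mass, six oxide percentages, LOI, are recomputed in full float precision, as they appear in question or answer, using the weight values for 678.2 lb of glass.
Mass of each oxide from the mix:
  Na2O: 140.8·0.5861 + 45.72·0.3083 = 96.62 lb
  MgO: 32.20·0.4813 + 420.5·0.3157 = 148.2 lb
  SiO2: 420.5·0.6344 = 266.8 lb
  TiO2: 104.9·0.9898 = 103.8 lb
  B2O3: 45.72·0.6917 = 31.62 lb
  Li2O: 78.02·0.3985 = 31.09 lb
LOI: 140.8·0.4139 + 32.20·0.5187 + 104.9·0.01020 + 78.02·0.6015 + 420.5·0.04990 = 144.0 lb
Glass mass = batch − LOI = 822.1 − 144.0 = 678.2 lb (= Σ oxide masses)
wt % = 100 × oxide mass / glass mass

Glass mass = 678.2 lb (batch 822.1 − LOI 144.0).
Composition: Na2O 14.25%, MgO 21.86%, SiO2 39.34%, TiO2 15.31%, B2O3 4.663%, Li2O 4.584%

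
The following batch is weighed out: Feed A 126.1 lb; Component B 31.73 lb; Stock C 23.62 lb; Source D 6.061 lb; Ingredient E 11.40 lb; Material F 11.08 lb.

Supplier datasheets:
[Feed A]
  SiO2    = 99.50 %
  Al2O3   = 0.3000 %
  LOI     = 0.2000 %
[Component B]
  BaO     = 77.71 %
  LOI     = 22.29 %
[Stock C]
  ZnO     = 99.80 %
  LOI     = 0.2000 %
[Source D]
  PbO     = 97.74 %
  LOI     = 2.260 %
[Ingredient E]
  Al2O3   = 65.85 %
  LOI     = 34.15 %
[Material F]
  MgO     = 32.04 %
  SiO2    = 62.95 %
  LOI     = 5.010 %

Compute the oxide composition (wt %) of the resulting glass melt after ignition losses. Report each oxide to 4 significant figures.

Values along the way are displayed, with 4-significant-digit rounding, alongside each step; all internal work runs at full float precision from first step to last. Every reported value sees exactly one rounding — derived quantities (ignition loss, the totals, six oxide percentages, the yield, net glass mass) are re-derived at exact precision starting from the weights at 198.0 lb of glass, as given in the problem or the answer.
Oxide-by-oxide delivered mass:
  MgO: 11.08·0.3204 = 3.550 lb
  SiO2: 126.1·0.9950 + 11.08·0.6295 = 132.4 lb
  ZnO: 23.62·0.9980 = 23.57 lb
  PbO: 6.061·0.9774 = 5.924 lb
  Al2O3: 126.1·0.003000 + 11.40·0.6585 = 7.885 lb
  BaO: 31.73·0.7771 = 24.66 lb
LOI: 126.1·0.002000 + 31.73·0.2229 + 23.62·0.002000 + 6.061·0.02260 + 11.40·0.3415 + 11.08·0.05010 = 11.96 lb
Glass mass = batch − LOI = 210.0 − 11.96 = 198.0 lb (consistent with Σ oxide mass)
wt % = 100 × oxide mass / glass mass

Glass mass = 198.0 lb (batch 210.0 − LOI 11.96).
Composition: MgO 1.793%, SiO2 66.88%, ZnO 11.90%, PbO 2.991%, Al2O3 3.982%, BaO 12.45%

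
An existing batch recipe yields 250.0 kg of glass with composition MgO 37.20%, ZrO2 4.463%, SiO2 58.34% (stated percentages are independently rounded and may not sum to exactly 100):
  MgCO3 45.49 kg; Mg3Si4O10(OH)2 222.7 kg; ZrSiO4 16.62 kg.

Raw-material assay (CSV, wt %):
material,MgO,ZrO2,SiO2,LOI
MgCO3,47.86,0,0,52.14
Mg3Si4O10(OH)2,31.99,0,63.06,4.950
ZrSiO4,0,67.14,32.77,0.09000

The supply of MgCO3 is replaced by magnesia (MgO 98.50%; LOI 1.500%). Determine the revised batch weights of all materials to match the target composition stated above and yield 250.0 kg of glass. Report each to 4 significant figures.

Revised batch per 250.0 kg glass:
  magnesia: 22.11 kg
  Mg3Si4O10(OH)2: 222.7 kg
  ZrSiO4: 16.62 kg
Total batch = 261.4 kg; LOI loss = 11.37 kg

All internal work carries full float precision throughout; the intermediate values are displayed, with 4-significant-digit rounding, on the page. Exactly one rounding goes into each reported value. The derived quantities are rebuilt in exact precision (the totals, yield, glass mass, ignition loss, three oxide percentages) starting from the weights at 250.0 kg of glass, precisely as stated by problem or answer.
Target oxide masses per 250.0 kg glass:
  MgO: 37.20% × 250.0 = 93.00 kg
  ZrO2: 4.463% × 250.0 = 11.16 kg
  SiO2: 58.34% × 250.0 = 145.8 kg
Verifying the oxide balance on the weights just shown, under the basis named above (sums match the target masses exact up to rounding of places):
  MgO: 22.11·0.9850 + 222.7·0.3199 = 93.02 kg (target 93.00 kg)
  ZrO2: 16.62·0.6714 = 11.16 kg (target 11.16 kg)
  SiO2: 222.7·0.6306 + 16.62·0.3277 = 145.9 kg (target 145.8 kg)
Mass balance on the glass: total charge less LOI = 250.1 kg (targets for the oxides total 250.0 kg; stated basis 250.0 kg — deltas are rounding alone).
Summing the batch: Σ batch = 261.4 kg; loss to ignition Σ batch·LOI = 11.37 kg; glass ÷ batch gives a yield of 95.65%.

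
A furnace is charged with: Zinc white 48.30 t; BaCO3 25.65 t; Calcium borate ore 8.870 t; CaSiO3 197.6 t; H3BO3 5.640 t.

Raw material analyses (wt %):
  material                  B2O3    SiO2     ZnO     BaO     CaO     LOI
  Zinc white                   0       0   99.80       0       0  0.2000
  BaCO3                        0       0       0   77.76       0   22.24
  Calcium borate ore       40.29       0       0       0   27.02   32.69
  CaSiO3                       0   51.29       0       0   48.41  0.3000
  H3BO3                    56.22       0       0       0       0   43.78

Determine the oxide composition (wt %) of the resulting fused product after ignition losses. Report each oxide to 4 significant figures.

Glass mass = 274.3 t (batch 286.1 − LOI 11.76).
Composition: B2O3 2.459%, SiO2 36.95%, ZnO 17.57%, BaO 7.271%, CaO 35.75%

Values along the way are displayed, rounded to four significant digits, when written out — every computation maintains exact precision end to end — exactly one rounding is applied to every reported result; derived quantities are computed at full float precision (the yield, five oxide percentages, ignition loss, net glass mass, the totals) from the batch weights per 274.3 t of glass, as given in question or answer.
Oxide masses out of the charge:
  B2O3: 8.870·0.4029 + 5.640·0.5622 = 6.745 t
  SiO2: 197.6·0.5129 = 101.3 t
  ZnO: 48.30·0.9980 = 48.20 t
  BaO: 25.65·0.7776 = 19.95 t
  CaO: 8.870·0.2702 + 197.6·0.4841 = 98.05 t
LOI: 48.30·0.002000 + 25.65·0.2224 + 8.870·0.3269 + 197.6·0.003000 + 5.640·0.4378 = 11.76 t
The glass mass, total less LOI, = 286.1 − 11.76 = 274.3 t (= Σ oxide masses)
wt % = oxide mass / glass mass × 100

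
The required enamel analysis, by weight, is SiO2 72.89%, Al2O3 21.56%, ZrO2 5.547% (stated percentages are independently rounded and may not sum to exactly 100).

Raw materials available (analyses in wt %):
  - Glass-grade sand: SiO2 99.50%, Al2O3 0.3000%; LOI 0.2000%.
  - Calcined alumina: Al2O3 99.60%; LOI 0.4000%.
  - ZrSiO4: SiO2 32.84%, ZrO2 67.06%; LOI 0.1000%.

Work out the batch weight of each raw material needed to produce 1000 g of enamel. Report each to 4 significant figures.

Batch per 1000 g enamel:
  Glass-grade sand: 705.3 g
  Calcined alumina: 214.3 g
  ZrSiO4: 82.72 g
Total batch = 1002 g; LOI loss = 2.351 g; yield = 99.77%

The working math carries full precision from first step to last — working values are shown (rounded to four significant digits) at each printed step — each reported value is rounded a single time. All derived quantities, which include glass mass, LOI, three oxide percentages, totals, the yield, are carried at full float precision, exactly as printed in either problem or answer, from the weighed amounts for 1000 g of glass.
The oxide mass targets at 1000 g enamel:
  SiO2: 72.89% × 1000 = 728.9 g
  Al2O3: 21.56% × 1000 = 215.6 g
  ZrO2: 5.547% × 1000 = 55.47 g
Per-oxide balance check from the weights as reported, at the basis given (target by target, the sums agree modulo rounding of the values):
  SiO2: 705.3·0.9950 + 82.72·0.3284 = 728.9 g (target 728.9 g)
  Al2O3: 705.3·0.003000 + 214.3·0.9960 = 215.6 g (target 215.6 g)
  ZrO2: 82.72·0.6706 = 55.47 g (target 55.47 g)
Auditing the glass mass value: batch total minus LOI = 1000 g (the targets, summed, come to 1000 g; against the stated basis, 1000 g — a pure rounding effect).
Total batch = Σ batch = 1002 g; LOI loss = Σ batch·LOI = 2.351 g; as yield: glass ÷ batch → 99.77%.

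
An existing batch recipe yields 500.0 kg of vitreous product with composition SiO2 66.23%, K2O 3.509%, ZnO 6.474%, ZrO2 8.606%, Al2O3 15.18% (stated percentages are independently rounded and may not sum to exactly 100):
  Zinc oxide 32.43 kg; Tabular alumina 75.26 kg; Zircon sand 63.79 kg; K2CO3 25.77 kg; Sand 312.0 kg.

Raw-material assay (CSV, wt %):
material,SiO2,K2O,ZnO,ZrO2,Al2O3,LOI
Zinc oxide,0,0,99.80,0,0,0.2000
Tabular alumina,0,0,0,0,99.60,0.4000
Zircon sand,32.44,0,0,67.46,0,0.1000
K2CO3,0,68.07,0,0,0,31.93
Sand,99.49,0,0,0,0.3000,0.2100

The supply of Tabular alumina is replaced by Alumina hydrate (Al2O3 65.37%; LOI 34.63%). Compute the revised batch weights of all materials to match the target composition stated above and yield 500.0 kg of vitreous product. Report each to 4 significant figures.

Revised batch per 500.0 kg vitreous product:
  Zinc oxide: 32.43 kg
  Alumina hydrate: 114.7 kg
  Zircon sand: 63.79 kg
  K2CO3: 25.77 kg
  Sand: 312.0 kg
Total batch = 548.7 kg; LOI loss = 48.73 kg

The intermediate values appear rounded to four significant figures at each printed step; all arithmetic runs at exact precision through every step — exactly one rounding lands on each reported result. Derived quantities (five oxide percentages, the yield, net glass mass, totals, LOI) are recomputed starting from the weights per 500.0 kg of glass in full precision as set out in question or answer.
Target masses of each oxide per 500.0 kg vitreous product:
  SiO2: 66.23% × 500.0 = 331.2 kg
  K2O: 3.509% × 500.0 = 17.55 kg
  ZnO: 6.474% × 500.0 = 32.37 kg
  ZrO2: 8.606% × 500.0 = 43.03 kg
  Al2O3: 15.18% × 500.0 = 75.90 kg
Verifying the oxide balance applying the batch weights above, against the basis in use (target by target, the sums agree exact up to rounding of places):
  SiO2: 63.79·0.3244 + 312.0·0.9949 = 331.1 kg (target 331.2 kg)
  K2O: 25.77·0.6807 = 17.54 kg (target 17.55 kg)
  ZnO: 32.43·0.9980 = 32.37 kg (target 32.37 kg)
  ZrO2: 63.79·0.6746 = 43.03 kg (target 43.03 kg)
  Al2O3: 114.7·0.6537 + 312.0·0.003000 = 75.92 kg (target 75.90 kg)
Auditing the glass mass value: batch total minus LOI = 500.0 kg (summing oxide targets gives 500.0 kg; against the stated basis, 500.0 kg — any gap is answer rounding).
Adding the batch up: Σ batch = 548.7 kg; LOI loss = Σ batch·LOI = 48.73 kg; yield, glass over the total, = 91.12%.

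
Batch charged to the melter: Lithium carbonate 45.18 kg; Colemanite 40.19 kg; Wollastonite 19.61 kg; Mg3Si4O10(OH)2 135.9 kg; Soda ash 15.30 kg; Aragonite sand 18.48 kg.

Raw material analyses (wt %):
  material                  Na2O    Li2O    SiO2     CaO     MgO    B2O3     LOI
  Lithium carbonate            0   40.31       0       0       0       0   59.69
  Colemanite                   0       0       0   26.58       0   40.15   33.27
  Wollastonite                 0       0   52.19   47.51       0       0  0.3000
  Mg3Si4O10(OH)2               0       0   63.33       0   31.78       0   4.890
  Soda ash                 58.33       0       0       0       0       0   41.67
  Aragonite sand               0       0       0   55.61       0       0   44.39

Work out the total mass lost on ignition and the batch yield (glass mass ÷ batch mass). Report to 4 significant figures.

LOI loss = 61.62 kg; glass = 213.0 kg; yield = 77.56%

The working math holds full precision from start to finish; mid-chain values are displayed (rounded to 4 significant digits) in the printout — every reported figure includes exactly one rounding — the derived quantities (glass mass, the totals, ignition loss, the six compositions, yield) are re-derived at full precision using the weight values on 213.0 kg of glass precisely as stated by either problem or answer.
Material-by-material LOI:
  Lithium carbonate: 45.18 × 0.5969 = 26.97 kg
  Colemanite: 40.19 × 0.3327 = 13.37 kg
  Wollastonite: 19.61 × 0.003000 = 0.05883 kg
  Mg3Si4O10(OH)2: 135.9 × 0.04890 = 6.646 kg
  Soda ash: 15.30 × 0.4167 = 6.376 kg
  Aragonite sand: 18.48 × 0.4439 = 8.203 kg
Total LOI = 61.62 kg
Glass = batch − LOI = 274.7 − 61.62 = 213.0 kg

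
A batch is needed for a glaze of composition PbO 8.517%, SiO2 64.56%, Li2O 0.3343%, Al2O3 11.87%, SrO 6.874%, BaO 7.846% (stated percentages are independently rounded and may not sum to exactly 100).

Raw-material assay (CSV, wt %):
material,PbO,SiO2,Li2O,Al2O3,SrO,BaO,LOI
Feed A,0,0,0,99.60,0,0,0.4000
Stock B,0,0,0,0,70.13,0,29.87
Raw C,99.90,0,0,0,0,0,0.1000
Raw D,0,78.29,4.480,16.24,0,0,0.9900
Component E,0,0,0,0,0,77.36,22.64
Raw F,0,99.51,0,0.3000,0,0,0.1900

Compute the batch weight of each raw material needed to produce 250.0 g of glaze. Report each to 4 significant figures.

Batch per 250.0 g glaze:
  Feed A: 26.31 g
  Stock B: 24.50 g
  Raw C: 21.31 g
  Raw D: 18.66 g
  Component E: 25.36 g
  Raw F: 147.5 g
Total batch = 263.6 g; LOI loss = 13.65 g; yield = 94.82%

In-progress results are shown (rounded to 4 significant figures) when written out. All arithmetic runs at full precision from start to finish. Every reported number includes exactly one rounding; all derived quantities, which include totals, ignition loss, six oxide percentages, the yield, glass mass, are rebuilt at full float precision, as written in the question or the answer, starting from the weights at 250.0 g of glass.
Per-oxide target masses for 250.0 g glaze:
  PbO: 8.517% × 250.0 = 21.29 g
  SiO2: 64.56% × 250.0 = 161.4 g
  Li2O: 0.3343% × 250.0 = 0.8358 g
  Al2O3: 11.87% × 250.0 = 29.68 g
  SrO: 6.874% × 250.0 = 17.18 g
  BaO: 7.846% × 250.0 = 19.61 g
Per-oxide balance check given the weights on record, per the basis as stated (sum by sum, the targets are met within answer rounding):
  PbO: 21.31·0.9990 = 21.29 g (target 21.29 g)
  SiO2: 18.66·0.7829 + 147.5·0.9951 = 161.4 g (target 161.4 g)
  Li2O: 18.66·0.04480 = 0.8360 g (target 0.8358 g)
  Al2O3: 26.31·0.9960 + 18.66·0.1624 + 147.5·0.003000 = 29.68 g (target 29.68 g)
  SrO: 24.50·0.7013 = 17.18 g (target 17.18 g)
  BaO: 25.36·0.7736 = 19.62 g (target 19.61 g)
Mass balance on the glass: Σ batch − LOI loss = 250.0 g (targets for the oxides total 250.0 g; basis as stated: 250.0 g — a pure rounding effect).
Whole-batch sum: Σ batch = 263.6 g; loss to ignition Σ batch·LOI = 13.65 g; as yield: glass ÷ batch → 94.82%.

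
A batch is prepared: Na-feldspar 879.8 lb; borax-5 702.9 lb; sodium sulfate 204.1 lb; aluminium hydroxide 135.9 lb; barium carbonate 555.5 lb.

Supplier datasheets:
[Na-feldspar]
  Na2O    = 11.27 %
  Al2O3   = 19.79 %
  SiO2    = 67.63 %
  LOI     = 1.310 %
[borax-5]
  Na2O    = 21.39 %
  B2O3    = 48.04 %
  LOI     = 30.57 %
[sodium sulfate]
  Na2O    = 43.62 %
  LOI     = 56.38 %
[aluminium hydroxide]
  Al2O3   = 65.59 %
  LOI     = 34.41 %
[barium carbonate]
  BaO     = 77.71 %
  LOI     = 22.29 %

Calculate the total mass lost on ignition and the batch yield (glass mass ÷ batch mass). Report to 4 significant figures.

Mid-chain values are shown, rounded to four significant digits, in the working — the working math keeps full float precision through every step — every reported value receives exactly one rounding; derived quantities (the yield, LOI, five oxide percentages, totals, net glass mass) are re-derived from the weighed amounts for 1966 lb of glass at full float precision exactly as printed in question or answer.
Ignition loss by material:
  Na-feldspar: 879.8 × 0.01310 = 11.53 lb
  borax-5: 702.9 × 0.3057 = 214.9 lb
  sodium sulfate: 204.1 × 0.5638 = 115.1 lb
  aluminium hydroxide: 135.9 × 0.3441 = 46.76 lb
  barium carbonate: 555.5 × 0.2229 = 123.8 lb
Total LOI = 512.1 lb
Glass = batch − LOI = 2478 − 512.1 = 1966 lb

LOI loss = 512.1 lb; glass = 1966 lb; yield = 79.34%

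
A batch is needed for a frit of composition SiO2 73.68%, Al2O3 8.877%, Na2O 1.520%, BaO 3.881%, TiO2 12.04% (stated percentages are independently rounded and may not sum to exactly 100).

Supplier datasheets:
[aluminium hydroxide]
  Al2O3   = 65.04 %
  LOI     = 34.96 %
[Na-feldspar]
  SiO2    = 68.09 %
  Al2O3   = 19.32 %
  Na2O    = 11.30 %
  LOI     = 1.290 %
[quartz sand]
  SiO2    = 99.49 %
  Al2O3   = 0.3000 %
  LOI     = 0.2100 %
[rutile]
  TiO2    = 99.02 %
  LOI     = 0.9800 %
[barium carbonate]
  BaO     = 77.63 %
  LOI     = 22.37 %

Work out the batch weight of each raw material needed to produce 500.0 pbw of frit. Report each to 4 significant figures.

Mid-chain values are printed rounded to 4 significant figures in the working. All arithmetic runs at exact precision throughout — a single rounding finalizes each reported result — derived quantities (five oxide percentages, totals, glass mass, ignition loss, yield) are rebuilt in exact precision using the weight values at 500.0 pbw of glass as set out in either problem or answer.
Per-oxide target masses for 500.0 pbw frit:
  SiO2: 73.68% × 500.0 = 368.4 pbw
  Al2O3: 8.877% × 500.0 = 44.38 pbw
  Na2O: 1.520% × 500.0 = 7.600 pbw
  BaO: 3.881% × 500.0 = 19.40 pbw
  TiO2: 12.04% × 500.0 = 60.20 pbw
Mass-balance tally per oxide with the batch weights as given, relative to the basis at hand (target by target, the sums agree inside rounding margins):
  SiO2: 67.26·0.6809 + 324.3·0.9949 = 368.4 pbw (target 368.4 pbw)
  Al2O3: 46.77·0.6504 + 67.26·0.1932 + 324.3·0.003000 = 44.39 pbw (target 44.38 pbw)
  Na2O: 67.26·0.1130 = 7.600 pbw (target 7.600 pbw)
  BaO: 25.00·0.7763 = 19.41 pbw (target 19.40 pbw)
  TiO2: 60.80·0.9902 = 60.20 pbw (target 60.20 pbw)
Glass-mass bookkeeping: batch total minus LOI = 500.0 pbw (targets for the oxides total 500.0 pbw; the stated basis being 500.0 pbw — any gap is answer rounding).
Summing the batch: Σ batch = 524.1 pbw; LOI removed, Σ of batch·LOI: 24.09 pbw; yield = glass ÷ total batch = 95.40%.

Batch per 500.0 pbw frit:
  aluminium hydroxide: 46.77 pbw
  Na-feldspar: 67.26 pbw
  quartz sand: 324.3 pbw
  rutile: 60.80 pbw
  barium carbonate: 25.00 pbw
Total batch = 524.1 pbw; LOI loss = 24.09 pbw; yield = 95.40%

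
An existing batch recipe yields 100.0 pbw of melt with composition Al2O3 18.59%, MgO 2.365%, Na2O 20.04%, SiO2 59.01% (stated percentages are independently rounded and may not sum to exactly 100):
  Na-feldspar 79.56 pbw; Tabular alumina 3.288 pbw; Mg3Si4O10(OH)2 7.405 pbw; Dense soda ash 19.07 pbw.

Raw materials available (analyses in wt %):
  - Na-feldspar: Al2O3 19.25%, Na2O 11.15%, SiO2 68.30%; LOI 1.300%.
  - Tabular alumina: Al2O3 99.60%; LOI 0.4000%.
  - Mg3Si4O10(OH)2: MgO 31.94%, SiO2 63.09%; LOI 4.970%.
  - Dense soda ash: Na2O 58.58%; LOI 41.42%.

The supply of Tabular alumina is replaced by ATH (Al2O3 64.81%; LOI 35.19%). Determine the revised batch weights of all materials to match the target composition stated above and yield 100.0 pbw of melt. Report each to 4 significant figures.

Revised batch per 100.0 pbw melt:
  Na-feldspar: 79.56 pbw
  ATH: 5.053 pbw
  Mg3Si4O10(OH)2: 7.405 pbw
  Dense soda ash: 19.07 pbw
Total batch = 111.1 pbw; LOI loss = 11.08 pbw

All internal work carries full float precision at every stage. Working values appear rounded to four significant figures on the page. A single rounding yields every reported number. The derived quantities are re-derived in full float precision (glass mass, totals, LOI, the four compositions, yield) using the weight values on 100.0 pbw of glass precisely as stated by the problem or answer text.
Target masses of each oxide per 100.0 pbw melt:
  Al2O3: 18.59% × 100.0 = 18.59 pbw
  MgO: 2.365% × 100.0 = 2.365 pbw
  Na2O: 20.04% × 100.0 = 20.04 pbw
  SiO2: 59.01% × 100.0 = 59.01 pbw
A balance pass over the oxides, per the reported batch figures, against the basis in use (sum by sum, the targets are met exact up to rounding of places):
  Al2O3: 79.56·0.1925 + 5.053·0.6481 = 18.59 pbw (target 18.59 pbw)
  MgO: 7.405·0.3194 = 2.365 pbw (target 2.365 pbw)
  Na2O: 79.56·0.1115 + 19.07·0.5858 = 20.04 pbw (target 20.04 pbw)
  SiO2: 79.56·0.6830 + 7.405·0.6309 = 59.01 pbw (target 59.01 pbw)
Glass-mass closure: batch Σ − ignition loss = 100.0 pbw (targets for the oxides total 100.0 pbw; the stated basis being 100.0 pbw — differing by rounding only).
Whole-batch sum: Σ batch = 111.1 pbw; Σ batch·LOI gives LOI loss = 11.08 pbw; yield = glass ÷ total batch = 90.03%.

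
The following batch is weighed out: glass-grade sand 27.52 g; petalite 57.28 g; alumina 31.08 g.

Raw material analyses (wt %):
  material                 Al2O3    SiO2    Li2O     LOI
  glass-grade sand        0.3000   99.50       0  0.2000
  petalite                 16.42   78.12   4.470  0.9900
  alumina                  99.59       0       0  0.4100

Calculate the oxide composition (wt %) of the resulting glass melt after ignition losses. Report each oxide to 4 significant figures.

In-progress results are printed, rounded to four significant digits, in the working — the working math holds exact precision in all steps. A single rounding produces every reported result. All derived quantities (three oxide percentages, net glass mass, the totals, yield, ignition loss) are computed in full float precision starting from the weights on 115.1 g of glass, as written in either problem or answer.
Mass of each oxide from the mix:
  Al2O3: 27.52·0.003000 + 57.28·0.1642 + 31.08·0.9959 = 40.44 g
  SiO2: 27.52·0.9950 + 57.28·0.7812 = 72.13 g
  Li2O: 57.28·0.04470 = 2.560 g
LOI: 27.52·0.002000 + 57.28·0.009900 + 31.08·0.004100 = 0.7495 g
The glass mass, total less LOI, = 115.9 − 0.7495 = 115.1 g (= the summed oxide contributions)
each oxide over glass, ×100, is wt %

Glass mass = 115.1 g (batch 115.9 − LOI 0.7495).
Composition: Al2O3 35.13%, SiO2 62.65%, Li2O 2.224%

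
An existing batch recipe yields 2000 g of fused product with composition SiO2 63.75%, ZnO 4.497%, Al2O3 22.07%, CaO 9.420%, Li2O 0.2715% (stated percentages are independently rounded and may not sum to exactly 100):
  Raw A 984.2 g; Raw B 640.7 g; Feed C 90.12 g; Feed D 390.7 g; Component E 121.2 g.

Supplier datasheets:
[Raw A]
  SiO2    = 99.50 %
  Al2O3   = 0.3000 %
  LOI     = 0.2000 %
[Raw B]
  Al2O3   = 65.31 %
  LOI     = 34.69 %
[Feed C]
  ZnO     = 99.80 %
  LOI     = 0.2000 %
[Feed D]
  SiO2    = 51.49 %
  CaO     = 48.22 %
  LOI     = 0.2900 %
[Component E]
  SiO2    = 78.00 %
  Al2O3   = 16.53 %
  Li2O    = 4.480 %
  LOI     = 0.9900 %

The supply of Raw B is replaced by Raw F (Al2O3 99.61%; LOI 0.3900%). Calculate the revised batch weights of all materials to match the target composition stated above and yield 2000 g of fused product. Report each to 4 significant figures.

Intermediates are displayed, rounded to 4 significant digits, alongside each step. The working math keeps exact precision at every stage — each reported result undergoes a single rounding — the derived quantities are recomputed starting from the weights on 2000 g of glass at full float precision (the totals, yield, ignition loss, net glass mass, the five compositions), as quoted within the problem or the answer.
Target masses of each oxide per 2000 g fused product:
  SiO2: 63.75% × 2000 = 1275 g
  ZnO: 4.497% × 2000 = 89.94 g
  Al2O3: 22.07% × 2000 = 441.4 g
  CaO: 9.420% × 2000 = 188.4 g
  Li2O: 0.2715% × 2000 = 5.430 g
Verifying the oxide balance per the reported batch figures, versus the basis set out (oxide sums agree with the targets up to rounding of the answer):
  SiO2: 984.2·0.9950 + 390.7·0.5149 + 121.2·0.7800 = 1275 g (target 1275 g)
  ZnO: 90.12·0.9980 = 89.94 g (target 89.94 g)
  Al2O3: 984.2·0.003000 + 420.1·0.9961 + 121.2·0.1653 = 441.4 g (target 441.4 g)
  CaO: 390.7·0.4822 = 188.4 g (target 188.4 g)
  Li2O: 121.2·0.04480 = 5.430 g (target 5.430 g)
Auditing the glass mass value: batch Σ − ignition loss = 2000 g (the Σ of target masses is 2000 g; with the basis standing at 2000 g — gaps are rounding artifacts).
Adding the batch up: Σ batch = 2006 g; Σ batch·LOI gives LOI loss = 6.120 g; as yield: glass ÷ batch → 99.69%.

Revised batch per 2000 g fused product:
  Raw A: 984.2 g
  Raw F: 420.1 g
  Feed C: 90.12 g
  Feed D: 390.7 g
  Component E: 121.2 g
Total batch = 2006 g; LOI loss = 6.120 g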